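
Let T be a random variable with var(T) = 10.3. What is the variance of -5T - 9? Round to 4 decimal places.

257.5000

var(-5T - 9) = (-5)²·var(T) = 25·10.3 = 257.5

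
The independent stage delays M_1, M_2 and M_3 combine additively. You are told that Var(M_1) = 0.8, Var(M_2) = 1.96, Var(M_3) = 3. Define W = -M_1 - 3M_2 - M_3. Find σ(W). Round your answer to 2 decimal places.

By independence, Var(W) = (-1)²Var(M_1) + (-3)²Var(M_2) + (-1)²Var(M_3)
= (-1)²·0.8 + (-3)²·1.96 + (-1)²·3 = 21.44
σ(W) = √21.44 ≈ 4.63

4.63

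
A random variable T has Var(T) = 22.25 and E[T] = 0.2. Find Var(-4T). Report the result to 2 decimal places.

356.00

Var(-4T) = (-4)²·Var(T) = 16·22.25 = 356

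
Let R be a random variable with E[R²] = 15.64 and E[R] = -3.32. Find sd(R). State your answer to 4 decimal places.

var(R) = 15.64 − (-3.32)² = 4.6176
sd(R) = √4.6176 ≈ 2.1489

2.1489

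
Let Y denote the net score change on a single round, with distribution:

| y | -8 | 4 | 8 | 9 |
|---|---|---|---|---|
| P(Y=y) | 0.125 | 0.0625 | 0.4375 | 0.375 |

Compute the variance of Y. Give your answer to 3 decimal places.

E[Y] = (-8)(0.125) + (4)(0.0625) + (8)(0.4375) + (9)(0.375) = 6.125
E[Y²] = (-8)²(0.125) + (4)²(0.0625) + (8)²(0.4375) + (9)²(0.375) = 67.375
Var(Y) = E[Y²] − (E[Y])² = 67.375 − (6.125)² = 29.859375

29.859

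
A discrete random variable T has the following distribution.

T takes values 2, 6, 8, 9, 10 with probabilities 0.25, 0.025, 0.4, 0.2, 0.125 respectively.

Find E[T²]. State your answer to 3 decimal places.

56.200

E[T²] = (2)²(0.25) + (6)²(0.025) + (8)²(0.4) + (9)²(0.2) + (10)²(0.125) = 56.2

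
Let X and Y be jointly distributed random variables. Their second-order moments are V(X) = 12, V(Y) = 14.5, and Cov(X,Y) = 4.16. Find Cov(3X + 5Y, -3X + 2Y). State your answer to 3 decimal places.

-0.440

Cov(3X + 5Y, -3X + 2Y) = (3)(-3)V(X) + (5)(2)V(Y) + [(3)(2) + (5)(-3)]Cov(X,Y)
= -9·12 + 10·14.5 + -9·4.16 = -0.44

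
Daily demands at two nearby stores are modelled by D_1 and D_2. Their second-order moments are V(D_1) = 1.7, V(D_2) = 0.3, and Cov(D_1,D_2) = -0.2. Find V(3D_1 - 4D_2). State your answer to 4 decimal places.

V(3D_1 - 4D_2) = (3)²·V(D_1) + (-4)²·V(D_2) + 2·(3)·(-4)·Cov(D_1,D_2)
= 9·1.7 + 16·0.3 + -24·-0.2 = 24.9

24.9000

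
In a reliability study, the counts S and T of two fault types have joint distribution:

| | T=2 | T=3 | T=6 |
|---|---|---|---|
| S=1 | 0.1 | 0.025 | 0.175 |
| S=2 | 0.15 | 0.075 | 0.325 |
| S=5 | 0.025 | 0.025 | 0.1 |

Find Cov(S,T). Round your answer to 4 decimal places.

0.1713

E[S] = 2.15,  E[T] = 4.525
E[ST] = 9.9
Cov(S,T) = E[ST] − E[S]E[T] = 9.9 − (2.15)(4.525) = 0.17125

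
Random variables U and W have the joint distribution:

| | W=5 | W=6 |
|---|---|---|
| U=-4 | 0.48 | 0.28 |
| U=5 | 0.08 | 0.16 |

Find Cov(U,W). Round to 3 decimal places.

0.490

E[U] = -1.84,  E[W] = 5.44
E[UW] = -9.52
Cov(U,W) = E[UW] − E[U]E[W] = -9.52 − (-1.84)(5.44) = 0.4896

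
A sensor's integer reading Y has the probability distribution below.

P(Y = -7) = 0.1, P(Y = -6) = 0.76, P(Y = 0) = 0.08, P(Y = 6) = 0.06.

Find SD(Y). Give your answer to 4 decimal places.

3.2265

E[Y] = (-7)(0.1) + (-6)(0.76) + (0)(0.08) + (6)(0.06) = -4.9
E[Y²] = (-7)²(0.1) + (-6)²(0.76) + (0)²(0.08) + (6)²(0.06) = 34.42
var(Y) = E[Y²] − (E[Y])² = 34.42 − (-4.9)² = 10.41
SD(Y) = √10.41 ≈ 3.2265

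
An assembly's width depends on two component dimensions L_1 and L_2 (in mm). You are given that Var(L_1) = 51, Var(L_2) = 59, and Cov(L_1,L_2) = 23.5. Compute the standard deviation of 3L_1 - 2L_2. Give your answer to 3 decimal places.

Var(3L_1 - 2L_2) = (3)²·Var(L_1) + (-2)²·Var(L_2) + 2·(3)·(-2)·Cov(L_1,L_2)
= 9·51 + 4·59 + -12·23.5 = 413
σ(3L_1 - 2L_2) = √413 ≈ 20.322

20.322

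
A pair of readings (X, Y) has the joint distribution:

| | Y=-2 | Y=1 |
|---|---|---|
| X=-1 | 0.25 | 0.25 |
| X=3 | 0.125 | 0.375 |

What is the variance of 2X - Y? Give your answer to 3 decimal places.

E[X] = 1,  E[Y] = -0.125,  E[XY] = 0.625
V(X) = 5 − (1)² = 4;  V(Y) = 2.125 − (-0.125)² = 2.109375
Cov(X,Y) = 0.625 − (1)(-0.125) = 0.75
V(2X - Y) = (2)²·4 + (-1)²·2.109375 + 2·(2)·(-1)·0.75 = 15.109375

15.109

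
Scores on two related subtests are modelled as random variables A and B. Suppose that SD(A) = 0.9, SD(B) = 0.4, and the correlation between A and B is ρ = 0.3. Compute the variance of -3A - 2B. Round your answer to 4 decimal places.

Var(A) = (0.9)² = 0.81;  Var(B) = (0.4)² = 0.16
Cov(A,B) = ρ·SD(A)·SD(B) = 0.3·0.9·0.4 = 0.108
Var(-3A - 2B) = (-3)²·Var(A) + (-2)²·Var(B) + 2·(-3)·(-2)·Cov(A,B)
= 9·0.81 + 4·0.16 + 12·0.108 = 9.226

9.2260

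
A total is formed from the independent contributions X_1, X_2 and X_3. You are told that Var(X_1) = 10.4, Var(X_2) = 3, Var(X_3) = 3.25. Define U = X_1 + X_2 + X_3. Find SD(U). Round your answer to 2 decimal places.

By independence, Var(U) = (1)²Var(X_1) + (1)²Var(X_2) + (1)²Var(X_3)
= (1)²·10.4 + (1)²·3 + (1)²·3.25 = 16.65
SD(U) = √16.65 ≈ 4.08

4.08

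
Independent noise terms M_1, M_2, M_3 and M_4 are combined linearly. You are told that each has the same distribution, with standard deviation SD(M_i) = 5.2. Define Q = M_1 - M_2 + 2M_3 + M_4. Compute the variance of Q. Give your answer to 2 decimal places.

189.28

var(M_i) = (5.2)² = 27.04
By independence, var(Q) = (1)²var(M_1) + (-1)²var(M_2) + (2)²var(M_3) + (1)²var(M_4)
= (1)²·27.04 + (-1)²·27.04 + (2)²·27.04 + (1)²·27.04 = 189.28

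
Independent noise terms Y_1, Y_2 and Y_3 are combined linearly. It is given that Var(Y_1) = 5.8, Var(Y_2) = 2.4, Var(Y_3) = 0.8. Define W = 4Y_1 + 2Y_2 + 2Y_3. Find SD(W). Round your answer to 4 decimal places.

By independence, Var(W) = (4)²Var(Y_1) + (2)²Var(Y_2) + (2)²Var(Y_3)
= (4)²·5.8 + (2)²·2.4 + (2)²·0.8 = 105.6
SD(W) = √105.6 ≈ 10.2762

10.2762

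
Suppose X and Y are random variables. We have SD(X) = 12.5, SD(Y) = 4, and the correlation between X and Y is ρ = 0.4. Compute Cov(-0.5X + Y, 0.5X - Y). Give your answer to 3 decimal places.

V(X) = (12.5)² = 156.25;  V(Y) = (4)² = 16
Cov(X,Y) = ρ·SD(X)·SD(Y) = 0.4·12.5·4 = 20
Cov(-0.5X + Y, 0.5X - Y) = (-0.5)(0.5)V(X) + (1)(-1)V(Y) + [(-0.5)(-1) + (1)(0.5)]Cov(X,Y)
= -0.25·156.25 + -1·16 + 1·20 = -35.0625

-35.063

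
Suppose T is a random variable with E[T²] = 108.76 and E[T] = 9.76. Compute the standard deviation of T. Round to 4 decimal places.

3.6746

Var(T) = 108.76 − (9.76)² = 13.5024
SD(T) = √13.5024 ≈ 3.6746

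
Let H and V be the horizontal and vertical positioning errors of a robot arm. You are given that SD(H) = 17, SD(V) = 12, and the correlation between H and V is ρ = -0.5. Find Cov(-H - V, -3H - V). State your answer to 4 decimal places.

603.0000

Var(H) = (17)² = 289;  Var(V) = (12)² = 144
Cov(H,V) = ρ·SD(H)·SD(V) = -0.5·17·12 = -102
Cov(-H - V, -3H - V) = (-1)(-3)Var(H) + (-1)(-1)Var(V) + [(-1)(-1) + (-1)(-3)]Cov(H,V)
= 3·289 + 1·144 + 4·-102 = 603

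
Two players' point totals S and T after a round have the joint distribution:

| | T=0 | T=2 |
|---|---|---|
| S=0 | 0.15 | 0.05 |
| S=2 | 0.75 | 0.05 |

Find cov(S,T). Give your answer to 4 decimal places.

-0.1200

E[S] = 1.6,  E[T] = 0.2
E[ST] = 0.2
cov(S,T) = E[ST] − E[S]E[T] = 0.2 − (1.6)(0.2) = -0.12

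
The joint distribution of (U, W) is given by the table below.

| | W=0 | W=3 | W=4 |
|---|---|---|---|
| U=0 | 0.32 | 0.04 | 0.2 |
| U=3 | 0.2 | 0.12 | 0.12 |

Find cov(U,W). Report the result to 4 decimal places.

0.1968

E[U] = 1.32,  E[W] = 1.76
E[UW] = 2.52
cov(U,W) = E[UW] − E[U]E[W] = 2.52 − (1.32)(1.76) = 0.1968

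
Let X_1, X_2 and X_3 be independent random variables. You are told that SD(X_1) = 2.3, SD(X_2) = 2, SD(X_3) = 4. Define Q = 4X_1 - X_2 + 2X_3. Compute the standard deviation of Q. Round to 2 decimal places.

V(X_1) = 5.29, V(X_2) = 4, V(X_3) = 16
By independence, V(Q) = (4)²V(X_1) + (-1)²V(X_2) + (2)²V(X_3)
= (4)²·5.29 + (-1)²·4 + (2)²·16 = 152.64
SD(Q) = √152.64 ≈ 12.35

12.35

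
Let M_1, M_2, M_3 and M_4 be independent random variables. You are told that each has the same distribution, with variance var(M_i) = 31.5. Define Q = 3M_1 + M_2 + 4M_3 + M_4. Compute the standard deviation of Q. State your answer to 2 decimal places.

By independence, var(Q) = (3)²var(M_1) + (1)²var(M_2) + (4)²var(M_3) + (1)²var(M_4)
= (3)²·31.5 + (1)²·31.5 + (4)²·31.5 + (1)²·31.5 = 850.5
SD(Q) = √850.5 ≈ 29.16

29.16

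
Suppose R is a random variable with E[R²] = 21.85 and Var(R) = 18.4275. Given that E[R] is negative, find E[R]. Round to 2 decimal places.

-1.85

(E[R])² = E[R²] − Var(R) = 21.85 − 18.4275 = 3.4225
E[R] = −√3.4225 = -1.85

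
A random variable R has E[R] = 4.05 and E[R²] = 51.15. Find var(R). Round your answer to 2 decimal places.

34.75

var(R) = 51.15 − (4.05)² = 34.7475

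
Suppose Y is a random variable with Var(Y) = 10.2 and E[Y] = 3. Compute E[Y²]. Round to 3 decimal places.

E[Y²] = Var(Y) + (E[Y])² = 10.2 + (3)² = 19.2

19.200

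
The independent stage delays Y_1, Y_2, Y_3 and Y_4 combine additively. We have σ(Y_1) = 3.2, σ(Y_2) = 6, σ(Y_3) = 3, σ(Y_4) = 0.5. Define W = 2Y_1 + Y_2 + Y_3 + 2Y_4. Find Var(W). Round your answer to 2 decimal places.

Var(Y_1) = 10.24, Var(Y_2) = 36, Var(Y_3) = 9, Var(Y_4) = 0.25
By independence, Var(W) = (2)²Var(Y_1) + (1)²Var(Y_2) + (1)²Var(Y_3) + (2)²Var(Y_4)
= (2)²·10.24 + (1)²·36 + (1)²·9 + (2)²·0.25 = 86.96

86.96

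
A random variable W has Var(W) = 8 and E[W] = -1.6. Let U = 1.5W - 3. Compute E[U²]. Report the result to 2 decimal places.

E[1.5W - 3] = 1.5·-1.6 − 3 = -5.4
Var(1.5W - 3) = (1.5)²·8 = 18
E[U²] = Var(U) + (E[U])² = 18 + (-5.4)² = 47.16

47.16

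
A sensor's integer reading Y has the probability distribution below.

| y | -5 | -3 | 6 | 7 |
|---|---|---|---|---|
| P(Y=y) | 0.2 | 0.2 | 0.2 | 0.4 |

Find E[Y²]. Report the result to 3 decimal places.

33.600

E[Y²] = (-5)²(0.2) + (-3)²(0.2) + (6)²(0.2) + (7)²(0.4) = 33.6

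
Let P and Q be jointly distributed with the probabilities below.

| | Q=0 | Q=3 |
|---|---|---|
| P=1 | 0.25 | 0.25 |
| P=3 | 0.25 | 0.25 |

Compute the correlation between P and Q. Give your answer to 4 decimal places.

E[P] = 2,  E[Q] = 1.5
E[PQ] = 3
cov(P,Q) = E[PQ] − E[P]E[Q] = 3 − (2)(1.5) = 0
V(P) = 1,  V(Q) = 2.25
ρ = 0 / √(1·2.25) ≈ 0.0000

0.0000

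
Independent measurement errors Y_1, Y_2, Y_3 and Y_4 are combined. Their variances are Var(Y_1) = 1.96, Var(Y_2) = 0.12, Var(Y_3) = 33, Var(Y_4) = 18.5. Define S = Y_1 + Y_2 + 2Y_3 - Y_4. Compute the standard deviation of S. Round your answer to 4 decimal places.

By independence, Var(S) = (1)²Var(Y_1) + (1)²Var(Y_2) + (2)²Var(Y_3) + (-1)²Var(Y_4)
= (1)²·1.96 + (1)²·0.12 + (2)²·33 + (-1)²·18.5 = 152.58
SD(S) = √152.58 ≈ 12.3523

12.3523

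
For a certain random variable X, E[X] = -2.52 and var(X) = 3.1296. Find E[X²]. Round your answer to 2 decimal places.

9.48

E[X²] = var(X) + (E[X])² = 3.1296 + (-2.52)² = 9.48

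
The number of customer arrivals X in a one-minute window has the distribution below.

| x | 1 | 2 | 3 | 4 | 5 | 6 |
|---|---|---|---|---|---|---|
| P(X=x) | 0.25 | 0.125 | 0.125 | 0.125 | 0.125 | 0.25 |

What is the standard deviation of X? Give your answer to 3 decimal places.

E[X] = (1)(0.25) + (2)(0.125) + (3)(0.125) + (4)(0.125) + (5)(0.125) + (6)(0.25) = 3.5
E[X²] = (1)²(0.25) + (2)²(0.125) + (3)²(0.125) + (4)²(0.125) + (5)²(0.125) + (6)²(0.25) = 16
Var(X) = E[X²] − (E[X])² = 16 − (3.5)² = 3.75
SD(X) = √3.75 ≈ 1.936

1.936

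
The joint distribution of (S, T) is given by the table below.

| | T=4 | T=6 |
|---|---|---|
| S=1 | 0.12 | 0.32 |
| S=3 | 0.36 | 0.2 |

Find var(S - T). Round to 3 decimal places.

E[S] = 2.12,  E[T] = 5.04,  E[ST] = 10.32
var(S) = 5.48 − (2.12)² = 0.9856;  var(T) = 26.4 − (5.04)² = 0.9984
Cov(S,T) = 10.32 − (2.12)(5.04) = -0.3648
var(S - T) = (1)²·0.9856 + (-1)²·0.9984 + 2·(1)·(-1)·-0.3648 = 2.7136

2.714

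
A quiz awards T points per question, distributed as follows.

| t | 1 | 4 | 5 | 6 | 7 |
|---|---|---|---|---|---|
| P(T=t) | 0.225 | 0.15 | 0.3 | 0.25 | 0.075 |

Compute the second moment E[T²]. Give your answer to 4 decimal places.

E[T²] = (1)²(0.225) + (4)²(0.15) + (5)²(0.3) + (6)²(0.25) + (7)²(0.075) = 22.8

22.8000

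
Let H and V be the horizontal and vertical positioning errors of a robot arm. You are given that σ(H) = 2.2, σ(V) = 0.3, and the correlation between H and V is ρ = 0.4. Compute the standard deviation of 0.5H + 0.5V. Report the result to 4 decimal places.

1.1681

Var(H) = (2.2)² = 4.84;  Var(V) = (0.3)² = 0.09
Cov(H,V) = ρ·σ(H)·σ(V) = 0.4·2.2·0.3 = 0.264
Var(0.5H + 0.5V) = (0.5)²·Var(H) + (0.5)²·Var(V) + 2·(0.5)·(0.5)·Cov(H,V)
= 0.25·4.84 + 0.25·0.09 + 0.5·0.264 = 1.3645
σ(0.5H + 0.5V) = √1.3645 ≈ 1.1681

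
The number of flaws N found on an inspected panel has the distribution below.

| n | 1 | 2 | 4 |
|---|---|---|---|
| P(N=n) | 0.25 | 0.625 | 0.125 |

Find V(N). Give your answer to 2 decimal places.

E[N] = (1)(0.25) + (2)(0.625) + (4)(0.125) = 2
E[N²] = (1)²(0.25) + (2)²(0.625) + (4)²(0.125) = 4.75
V(N) = E[N²] − (E[N])² = 4.75 − (2)² = 0.75

0.75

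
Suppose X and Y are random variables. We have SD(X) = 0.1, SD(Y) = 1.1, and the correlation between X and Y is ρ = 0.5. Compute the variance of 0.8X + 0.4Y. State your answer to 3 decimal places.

V(X) = (0.1)² = 0.01;  V(Y) = (1.1)² = 1.21
Cov(X,Y) = ρ·SD(X)·SD(Y) = 0.5·0.1·1.1 = 0.055
V(0.8X + 0.4Y) = (0.8)²·V(X) + (0.4)²·V(Y) + 2·(0.8)·(0.4)·Cov(X,Y)
= 0.64·0.01 + 0.16·1.21 + 0.64·0.055 = 0.2352

0.235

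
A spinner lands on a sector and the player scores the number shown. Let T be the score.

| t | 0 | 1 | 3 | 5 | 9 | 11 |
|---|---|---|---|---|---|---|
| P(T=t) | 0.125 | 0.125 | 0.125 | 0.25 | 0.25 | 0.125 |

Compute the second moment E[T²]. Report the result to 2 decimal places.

42.88

E[T²] = (0)²(0.125) + (1)²(0.125) + (3)²(0.125) + (5)²(0.25) + (9)²(0.25) + (11)²(0.125) = 42.875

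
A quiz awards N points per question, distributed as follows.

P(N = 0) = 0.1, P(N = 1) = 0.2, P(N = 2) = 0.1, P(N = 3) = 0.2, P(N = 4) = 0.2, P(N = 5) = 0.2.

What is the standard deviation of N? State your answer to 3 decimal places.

1.661

E[N] = (0)(0.1) + (1)(0.2) + (2)(0.1) + (3)(0.2) + (4)(0.2) + (5)(0.2) = 2.8
E[N²] = (0)²(0.1) + (1)²(0.2) + (2)²(0.1) + (3)²(0.2) + (4)²(0.2) + (5)²(0.2) = 10.6
Var(N) = E[N²] − (E[N])² = 10.6 − (2.8)² = 2.76
sd(N) = √2.76 ≈ 1.661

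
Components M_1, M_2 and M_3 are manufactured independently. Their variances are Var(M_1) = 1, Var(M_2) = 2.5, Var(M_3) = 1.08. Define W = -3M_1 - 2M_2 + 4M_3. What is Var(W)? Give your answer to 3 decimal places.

36.280

By independence, Var(W) = (-3)²Var(M_1) + (-2)²Var(M_2) + (4)²Var(M_3)
= (-3)²·1 + (-2)²·2.5 + (4)²·1.08 = 36.28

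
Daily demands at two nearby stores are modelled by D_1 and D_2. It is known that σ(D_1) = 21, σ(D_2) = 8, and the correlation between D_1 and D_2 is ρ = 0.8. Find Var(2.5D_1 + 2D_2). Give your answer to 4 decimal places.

Var(D_1) = (21)² = 441;  Var(D_2) = (8)² = 64
Cov(D_1,D_2) = ρ·σ(D_1)·σ(D_2) = 0.8·21·8 = 134.4
Var(2.5D_1 + 2D_2) = (2.5)²·Var(D_1) + (2)²·Var(D_2) + 2·(2.5)·(2)·Cov(D_1,D_2)
= 6.25·441 + 4·64 + 10·134.4 = 4356.25

4356.2500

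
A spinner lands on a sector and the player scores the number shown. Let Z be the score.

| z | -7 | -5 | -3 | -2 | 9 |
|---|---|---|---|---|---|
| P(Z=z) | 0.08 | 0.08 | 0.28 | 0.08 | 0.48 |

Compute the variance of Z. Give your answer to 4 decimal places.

42.0704

E[Z] = (-7)(0.08) + (-5)(0.08) + (-3)(0.28) + (-2)(0.08) + (9)(0.48) = 2.36
E[Z²] = (-7)²(0.08) + (-5)²(0.08) + (-3)²(0.28) + (-2)²(0.08) + (9)²(0.48) = 47.64
var(Z) = E[Z²] − (E[Z])² = 47.64 − (2.36)² = 42.0704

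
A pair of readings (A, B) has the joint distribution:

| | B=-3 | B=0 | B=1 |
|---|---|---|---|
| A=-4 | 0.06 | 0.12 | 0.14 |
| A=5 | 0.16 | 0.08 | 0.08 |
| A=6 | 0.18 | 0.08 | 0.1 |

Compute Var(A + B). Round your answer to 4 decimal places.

E[A] = 2.48,  E[B] = -0.88,  E[AB] = -4.48
Var(A) = 26.08 − (2.48)² = 19.9296;  Var(B) = 3.92 − (-0.88)² = 3.1456
Cov(A,B) = -4.48 − (2.48)(-0.88) = -2.2976
Var(A + B) = (1)²·19.9296 + (1)²·3.1456 + 2·(1)·(1)·-2.2976 = 18.48

18.4800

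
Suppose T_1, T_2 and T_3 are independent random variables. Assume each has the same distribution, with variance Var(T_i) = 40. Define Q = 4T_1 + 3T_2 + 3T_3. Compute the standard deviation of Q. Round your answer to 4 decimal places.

36.8782

By independence, Var(Q) = (4)²Var(T_1) + (3)²Var(T_2) + (3)²Var(T_3)
= (4)²·40 + (3)²·40 + (3)²·40 = 1360
sd(Q) = √1360 ≈ 36.8782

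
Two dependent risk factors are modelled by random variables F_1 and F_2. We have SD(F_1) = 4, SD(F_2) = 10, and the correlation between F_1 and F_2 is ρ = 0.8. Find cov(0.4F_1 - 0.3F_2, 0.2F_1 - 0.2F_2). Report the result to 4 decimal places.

2.8000

Var(F_1) = (4)² = 16;  Var(F_2) = (10)² = 100
cov(F_1,F_2) = ρ·SD(F_1)·SD(F_2) = 0.8·4·10 = 32
cov(0.4F_1 - 0.3F_2, 0.2F_1 - 0.2F_2) = (0.4)(0.2)Var(F_1) + (-0.3)(-0.2)Var(F_2) + [(0.4)(-0.2) + (-0.3)(0.2)]cov(F_1,F_2)
= 0.08·16 + 0.06·100 + -0.14·32 = 2.8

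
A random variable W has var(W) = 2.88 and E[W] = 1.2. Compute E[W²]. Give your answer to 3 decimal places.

4.320

E[W²] = var(W) + (E[W])² = 2.88 + (1.2)² = 4.32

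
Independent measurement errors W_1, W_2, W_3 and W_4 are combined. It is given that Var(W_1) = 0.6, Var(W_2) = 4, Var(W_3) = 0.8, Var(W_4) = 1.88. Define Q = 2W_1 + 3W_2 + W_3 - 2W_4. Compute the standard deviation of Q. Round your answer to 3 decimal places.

6.835

By independence, Var(Q) = (2)²Var(W_1) + (3)²Var(W_2) + (1)²Var(W_3) + (-2)²Var(W_4)
= (2)²·0.6 + (3)²·4 + (1)²·0.8 + (-2)²·1.88 = 46.72
SD(Q) = √46.72 ≈ 6.835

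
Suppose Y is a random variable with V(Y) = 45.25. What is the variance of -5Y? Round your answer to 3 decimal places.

V(-5Y) = (-5)²·V(Y) = 25·45.25 = 1131.25

1131.250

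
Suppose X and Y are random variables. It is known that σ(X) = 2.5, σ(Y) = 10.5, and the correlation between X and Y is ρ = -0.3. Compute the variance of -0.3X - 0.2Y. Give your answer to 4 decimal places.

var(X) = (2.5)² = 6.25;  var(Y) = (10.5)² = 110.25
cov(X,Y) = ρ·σ(X)·σ(Y) = -0.3·2.5·10.5 = -7.875
var(-0.3X - 0.2Y) = (-0.3)²·var(X) + (-0.2)²·var(Y) + 2·(-0.3)·(-0.2)·cov(X,Y)
= 0.09·6.25 + 0.04·110.25 + 0.12·-7.875 = 4.0275

4.0275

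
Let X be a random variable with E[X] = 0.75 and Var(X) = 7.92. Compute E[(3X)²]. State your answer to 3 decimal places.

76.343

E[3X] = 3·0.75 = 2.25
Var(3X) = (3)²·7.92 = 71.28
E[(3X)²] = Var((3X)) + (E[(3X)])² = 71.28 + (2.25)² = 76.3425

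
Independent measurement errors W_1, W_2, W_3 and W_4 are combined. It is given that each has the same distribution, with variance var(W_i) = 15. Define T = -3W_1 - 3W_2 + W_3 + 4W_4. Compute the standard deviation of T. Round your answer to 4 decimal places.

By independence, var(T) = (-3)²var(W_1) + (-3)²var(W_2) + (1)²var(W_3) + (4)²var(W_4)
= (-3)²·15 + (-3)²·15 + (1)²·15 + (4)²·15 = 525
sd(T) = √525 ≈ 22.9129

22.9129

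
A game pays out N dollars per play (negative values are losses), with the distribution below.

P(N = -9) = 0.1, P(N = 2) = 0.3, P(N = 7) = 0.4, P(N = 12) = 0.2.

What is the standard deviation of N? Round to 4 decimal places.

E[N] = (-9)(0.1) + (2)(0.3) + (7)(0.4) + (12)(0.2) = 4.9
E[N²] = (-9)²(0.1) + (2)²(0.3) + (7)²(0.4) + (12)²(0.2) = 57.7
V(N) = E[N²] − (E[N])² = 57.7 − (4.9)² = 33.69
SD(N) = √33.69 ≈ 5.8043

5.8043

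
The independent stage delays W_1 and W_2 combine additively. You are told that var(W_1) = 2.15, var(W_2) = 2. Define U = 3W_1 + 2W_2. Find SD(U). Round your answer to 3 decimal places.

By independence, var(U) = (3)²var(W_1) + (2)²var(W_2)
= (3)²·2.15 + (2)²·2 = 27.35
SD(U) = √27.35 ≈ 5.230

5.230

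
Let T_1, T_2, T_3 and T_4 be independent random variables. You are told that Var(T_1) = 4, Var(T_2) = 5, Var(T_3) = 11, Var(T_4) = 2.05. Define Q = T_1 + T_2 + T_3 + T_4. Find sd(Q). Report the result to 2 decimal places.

4.70

By independence, Var(Q) = (1)²Var(T_1) + (1)²Var(T_2) + (1)²Var(T_3) + (1)²Var(T_4)
= (1)²·4 + (1)²·5 + (1)²·11 + (1)²·2.05 = 22.05
sd(Q) = √22.05 ≈ 4.70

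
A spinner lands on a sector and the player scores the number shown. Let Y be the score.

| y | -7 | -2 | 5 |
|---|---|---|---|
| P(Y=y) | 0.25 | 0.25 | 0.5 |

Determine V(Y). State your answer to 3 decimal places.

25.688

E[Y] = (-7)(0.25) + (-2)(0.25) + (5)(0.5) = 0.25
E[Y²] = (-7)²(0.25) + (-2)²(0.25) + (5)²(0.5) = 25.75
V(Y) = E[Y²] − (E[Y])² = 25.75 − (0.25)² = 25.6875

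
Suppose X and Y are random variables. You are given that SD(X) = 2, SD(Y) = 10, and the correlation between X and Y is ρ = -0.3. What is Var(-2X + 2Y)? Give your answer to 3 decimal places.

Var(X) = (2)² = 4;  Var(Y) = (10)² = 100
Cov(X,Y) = ρ·SD(X)·SD(Y) = -0.3·2·10 = -6
Var(-2X + 2Y) = (-2)²·Var(X) + (2)²·Var(Y) + 2·(-2)·(2)·Cov(X,Y)
= 4·4 + 4·100 + -8·-6 = 464

464.000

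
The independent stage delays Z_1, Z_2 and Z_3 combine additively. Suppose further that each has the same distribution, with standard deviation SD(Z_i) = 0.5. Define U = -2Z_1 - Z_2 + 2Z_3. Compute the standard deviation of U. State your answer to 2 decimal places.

1.50

Var(Z_i) = (0.5)² = 0.25
By independence, Var(U) = (-2)²Var(Z_1) + (-1)²Var(Z_2) + (2)²Var(Z_3)
= (-2)²·0.25 + (-1)²·0.25 + (2)²·0.25 = 2.25
SD(U) = √2.25 ≈ 1.50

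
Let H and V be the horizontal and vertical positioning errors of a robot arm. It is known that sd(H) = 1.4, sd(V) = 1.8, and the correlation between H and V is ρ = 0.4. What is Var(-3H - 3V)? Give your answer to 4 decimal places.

Var(H) = (1.4)² = 1.96;  Var(V) = (1.8)² = 3.24
Cov(H,V) = ρ·sd(H)·sd(V) = 0.4·1.4·1.8 = 1.008
Var(-3H - 3V) = (-3)²·Var(H) + (-3)²·Var(V) + 2·(-3)·(-3)·Cov(H,V)
= 9·1.96 + 9·3.24 + 18·1.008 = 64.944

64.9440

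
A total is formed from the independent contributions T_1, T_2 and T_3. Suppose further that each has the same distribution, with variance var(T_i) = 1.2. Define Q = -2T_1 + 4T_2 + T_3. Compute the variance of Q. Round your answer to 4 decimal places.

25.2000

By independence, var(Q) = (-2)²var(T_1) + (4)²var(T_2) + (1)²var(T_3)
= (-2)²·1.2 + (4)²·1.2 + (1)²·1.2 = 25.2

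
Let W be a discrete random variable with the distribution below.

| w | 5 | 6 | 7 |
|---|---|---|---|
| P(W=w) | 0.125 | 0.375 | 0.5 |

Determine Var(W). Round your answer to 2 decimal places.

E[W] = (5)(0.125) + (6)(0.375) + (7)(0.5) = 6.375
E[W²] = (5)²(0.125) + (6)²(0.375) + (7)²(0.5) = 41.125
Var(W) = E[W²] − (E[W])² = 41.125 − (6.375)² = 0.484375

0.48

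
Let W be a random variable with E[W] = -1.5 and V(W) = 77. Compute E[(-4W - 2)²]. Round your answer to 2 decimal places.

1248.00

E[-4W - 2] = -4·-1.5 − 2 = 4
V(-4W - 2) = (-4)²·77 = 1232
E[(-4W - 2)²] = V((-4W - 2)) + (E[(-4W - 2)])² = 1232 + (4)² = 1248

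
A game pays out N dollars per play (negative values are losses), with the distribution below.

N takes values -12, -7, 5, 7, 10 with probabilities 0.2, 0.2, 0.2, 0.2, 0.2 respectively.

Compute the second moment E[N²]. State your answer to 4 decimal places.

E[N²] = (-12)²(0.2) + (-7)²(0.2) + (5)²(0.2) + (7)²(0.2) + (10)²(0.2) = 73.4

73.4000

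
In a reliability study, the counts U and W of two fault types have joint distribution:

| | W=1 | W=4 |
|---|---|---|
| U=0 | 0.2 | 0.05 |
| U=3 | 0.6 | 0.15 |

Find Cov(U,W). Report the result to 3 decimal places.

0.000

E[U] = 2.25,  E[W] = 1.6
E[UW] = 3.6
Cov(U,W) = E[UW] − E[U]E[W] = 3.6 − (2.25)(1.6) = 0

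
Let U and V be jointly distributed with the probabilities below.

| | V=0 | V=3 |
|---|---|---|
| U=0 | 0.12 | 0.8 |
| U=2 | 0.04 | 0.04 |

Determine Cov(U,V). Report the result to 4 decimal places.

-0.1632

E[U] = 0.16,  E[V] = 2.52
E[UV] = 0.24
Cov(U,V) = E[UV] − E[U]E[V] = 0.24 − (0.16)(2.52) = -0.1632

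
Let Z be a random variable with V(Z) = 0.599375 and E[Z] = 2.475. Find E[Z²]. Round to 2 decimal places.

E[Z²] = V(Z) + (E[Z])² = 0.599375 + (2.475)² = 6.725

6.73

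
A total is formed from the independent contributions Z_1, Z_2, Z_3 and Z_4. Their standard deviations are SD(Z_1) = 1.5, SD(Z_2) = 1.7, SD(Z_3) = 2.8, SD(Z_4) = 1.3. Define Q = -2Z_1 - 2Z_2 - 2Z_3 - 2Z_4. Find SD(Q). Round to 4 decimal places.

7.6603

V(Z_1) = 2.25, V(Z_2) = 2.89, V(Z_3) = 7.84, V(Z_4) = 1.69
By independence, V(Q) = (-2)²V(Z_1) + (-2)²V(Z_2) + (-2)²V(Z_3) + (-2)²V(Z_4)
= (-2)²·2.25 + (-2)²·2.89 + (-2)²·7.84 + (-2)²·1.69 = 58.68
SD(Q) = √58.68 ≈ 7.6603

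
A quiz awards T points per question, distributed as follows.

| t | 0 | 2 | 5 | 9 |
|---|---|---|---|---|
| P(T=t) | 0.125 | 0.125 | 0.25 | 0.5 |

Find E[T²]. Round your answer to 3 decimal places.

47.250

E[T²] = (0)²(0.125) + (2)²(0.125) + (5)²(0.25) + (9)²(0.5) = 47.25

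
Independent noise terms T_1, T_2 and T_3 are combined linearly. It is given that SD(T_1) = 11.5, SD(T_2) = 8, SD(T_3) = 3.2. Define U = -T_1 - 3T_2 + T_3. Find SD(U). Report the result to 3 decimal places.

Var(T_1) = 132.25, Var(T_2) = 64, Var(T_3) = 10.24
By independence, Var(U) = (-1)²Var(T_1) + (-3)²Var(T_2) + (1)²Var(T_3)
= (-1)²·132.25 + (-3)²·64 + (1)²·10.24 = 718.49
SD(U) = √718.49 ≈ 26.805

26.805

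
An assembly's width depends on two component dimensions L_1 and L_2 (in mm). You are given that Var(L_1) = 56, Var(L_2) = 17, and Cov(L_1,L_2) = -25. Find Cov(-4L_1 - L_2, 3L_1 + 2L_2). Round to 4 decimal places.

Cov(-4L_1 - L_2, 3L_1 + 2L_2) = (-4)(3)Var(L_1) + (-1)(2)Var(L_2) + [(-4)(2) + (-1)(3)]Cov(L_1,L_2)
= -12·56 + -2·17 + -11·-25 = -431

-431.0000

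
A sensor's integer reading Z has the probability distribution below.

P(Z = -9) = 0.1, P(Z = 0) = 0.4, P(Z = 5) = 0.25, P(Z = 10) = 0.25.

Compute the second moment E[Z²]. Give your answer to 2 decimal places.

E[Z²] = (-9)²(0.1) + (0)²(0.4) + (5)²(0.25) + (10)²(0.25) = 39.35

39.35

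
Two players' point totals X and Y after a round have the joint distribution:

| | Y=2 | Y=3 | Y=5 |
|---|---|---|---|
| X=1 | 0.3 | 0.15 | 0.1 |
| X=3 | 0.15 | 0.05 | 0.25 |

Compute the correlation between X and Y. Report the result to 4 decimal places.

0.3571

E[X] = 1.9,  E[Y] = 3.25
E[XY] = 6.65
Cov(X,Y) = E[XY] − E[X]E[Y] = 6.65 − (1.9)(3.25) = 0.475
Var(X) = 0.99,  Var(Y) = 1.7875
ρ = 0.475 / √(0.99·1.7875) ≈ 0.3571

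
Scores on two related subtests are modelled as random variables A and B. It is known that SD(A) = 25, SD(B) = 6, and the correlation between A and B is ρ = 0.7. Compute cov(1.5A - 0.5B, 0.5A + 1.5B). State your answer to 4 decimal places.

651.7500

Var(A) = (25)² = 625;  Var(B) = (6)² = 36
cov(A,B) = ρ·SD(A)·SD(B) = 0.7·25·6 = 105
cov(1.5A - 0.5B, 0.5A + 1.5B) = (1.5)(0.5)Var(A) + (-0.5)(1.5)Var(B) + [(1.5)(1.5) + (-0.5)(0.5)]cov(A,B)
= 0.75·625 + -0.75·36 + 2·105 = 651.75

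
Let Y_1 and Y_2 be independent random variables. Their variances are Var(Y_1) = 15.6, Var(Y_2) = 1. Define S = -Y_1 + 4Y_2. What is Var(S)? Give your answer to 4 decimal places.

31.6000

By independence, Var(S) = (-1)²Var(Y_1) + (4)²Var(Y_2)
= (-1)²·15.6 + (4)²·1 = 31.6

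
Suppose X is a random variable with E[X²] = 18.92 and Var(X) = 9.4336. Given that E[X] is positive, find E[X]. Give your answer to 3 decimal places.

3.080

(E[X])² = E[X²] − Var(X) = 18.92 − 9.4336 = 9.4864
E[X] = √9.4864 = 3.08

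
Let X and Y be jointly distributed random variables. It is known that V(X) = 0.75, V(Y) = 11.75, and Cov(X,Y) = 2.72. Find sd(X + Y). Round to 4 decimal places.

4.2356

V(X + Y) = (1)²·V(X) + (1)²·V(Y) + 2·(1)·(1)·Cov(X,Y)
= 1·0.75 + 1·11.75 + 2·2.72 = 17.94
sd(X + Y) = √17.94 ≈ 4.2356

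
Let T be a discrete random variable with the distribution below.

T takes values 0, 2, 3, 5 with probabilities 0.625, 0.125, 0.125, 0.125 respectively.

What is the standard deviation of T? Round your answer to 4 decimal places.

1.7854

E[T] = (0)(0.625) + (2)(0.125) + (3)(0.125) + (5)(0.125) = 1.25
E[T²] = (0)²(0.625) + (2)²(0.125) + (3)²(0.125) + (5)²(0.125) = 4.75
Var(T) = E[T²] − (E[T])² = 4.75 − (1.25)² = 3.1875
SD(T) = √3.1875 ≈ 1.7854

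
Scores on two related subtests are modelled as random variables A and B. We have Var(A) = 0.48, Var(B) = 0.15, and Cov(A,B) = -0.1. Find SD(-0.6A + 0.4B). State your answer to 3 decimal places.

Var(-0.6A + 0.4B) = (-0.6)²·Var(A) + (0.4)²·Var(B) + 2·(-0.6)·(0.4)·Cov(A,B)
= 0.36·0.48 + 0.16·0.15 + -0.48·-0.1 = 0.2448
SD(-0.6A + 0.4B) = √0.2448 ≈ 0.495

0.495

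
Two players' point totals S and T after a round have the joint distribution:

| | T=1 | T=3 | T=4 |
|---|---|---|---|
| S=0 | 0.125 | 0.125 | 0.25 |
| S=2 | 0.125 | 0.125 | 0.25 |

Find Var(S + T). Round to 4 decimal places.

2.5000

E[S] = 1,  E[T] = 3,  E[ST] = 3
Var(S) = 2 − (1)² = 1;  Var(T) = 10.5 − (3)² = 1.5
Cov(S,T) = 3 − (1)(3) = 0
Var(S + T) = (1)²·1 + (1)²·1.5 + 2·(1)·(1)·0 = 2.5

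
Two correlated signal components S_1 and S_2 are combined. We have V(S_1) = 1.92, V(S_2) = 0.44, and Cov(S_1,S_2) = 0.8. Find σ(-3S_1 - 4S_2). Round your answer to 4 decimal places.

V(-3S_1 - 4S_2) = (-3)²·V(S_1) + (-4)²·V(S_2) + 2·(-3)·(-4)·Cov(S_1,S_2)
= 9·1.92 + 16·0.44 + 24·0.8 = 43.52
σ(-3S_1 - 4S_2) = √43.52 ≈ 6.5970

6.5970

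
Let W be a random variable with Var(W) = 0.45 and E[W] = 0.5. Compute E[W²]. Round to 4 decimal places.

E[W²] = Var(W) + (E[W])² = 0.45 + (0.5)² = 0.7

0.7000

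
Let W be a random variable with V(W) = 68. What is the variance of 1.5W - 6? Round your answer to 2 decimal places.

153.00

V(1.5W - 6) = (1.5)²·V(W) = 2.25·68 = 153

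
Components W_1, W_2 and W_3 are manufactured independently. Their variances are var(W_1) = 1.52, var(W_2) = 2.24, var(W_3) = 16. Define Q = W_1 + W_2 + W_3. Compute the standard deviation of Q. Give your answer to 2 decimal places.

By independence, var(Q) = (1)²var(W_1) + (1)²var(W_2) + (1)²var(W_3)
= (1)²·1.52 + (1)²·2.24 + (1)²·16 = 19.76
SD(Q) = √19.76 ≈ 4.45

4.45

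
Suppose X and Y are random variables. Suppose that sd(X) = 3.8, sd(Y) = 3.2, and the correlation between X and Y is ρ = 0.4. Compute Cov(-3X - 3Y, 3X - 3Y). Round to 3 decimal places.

-37.800

Var(X) = (3.8)² = 14.44;  Var(Y) = (3.2)² = 10.24
Cov(X,Y) = ρ·sd(X)·sd(Y) = 0.4·3.8·3.2 = 4.864
Cov(-3X - 3Y, 3X - 3Y) = (-3)(3)Var(X) + (-3)(-3)Var(Y) + [(-3)(-3) + (-3)(3)]Cov(X,Y)
= -9·14.44 + 9·10.24 + 0·4.864 = -37.8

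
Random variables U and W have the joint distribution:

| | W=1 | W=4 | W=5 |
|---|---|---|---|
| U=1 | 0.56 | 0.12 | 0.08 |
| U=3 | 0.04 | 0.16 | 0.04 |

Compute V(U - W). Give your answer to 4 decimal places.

E[U] = 1.48,  E[W] = 2.32,  E[UW] = 4.08
V(U) = 2.92 − (1.48)² = 0.7296;  V(W) = 8.08 − (2.32)² = 2.6976
Cov(U,W) = 4.08 − (1.48)(2.32) = 0.6464
V(U - W) = (1)²·0.7296 + (-1)²·2.6976 + 2·(1)·(-1)·0.6464 = 2.1344

2.1344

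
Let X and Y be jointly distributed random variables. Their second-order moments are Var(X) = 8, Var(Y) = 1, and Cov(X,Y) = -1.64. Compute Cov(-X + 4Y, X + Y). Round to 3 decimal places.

Cov(-X + 4Y, X + Y) = (-1)(1)Var(X) + (4)(1)Var(Y) + [(-1)(1) + (4)(1)]Cov(X,Y)
= -1·8 + 4·1 + 3·-1.64 = -8.92

-8.920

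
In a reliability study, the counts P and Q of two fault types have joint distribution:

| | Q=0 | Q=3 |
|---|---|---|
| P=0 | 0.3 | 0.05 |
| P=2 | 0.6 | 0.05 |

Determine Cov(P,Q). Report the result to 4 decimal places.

E[P] = 1.3,  E[Q] = 0.3
E[PQ] = 0.3
Cov(P,Q) = E[PQ] − E[P]E[Q] = 0.3 − (1.3)(0.3) = -0.09

-0.0900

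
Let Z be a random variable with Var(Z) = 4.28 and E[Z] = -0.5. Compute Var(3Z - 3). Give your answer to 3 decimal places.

38.520

Var(3Z - 3) = (3)²·Var(Z) = 9·4.28 = 38.52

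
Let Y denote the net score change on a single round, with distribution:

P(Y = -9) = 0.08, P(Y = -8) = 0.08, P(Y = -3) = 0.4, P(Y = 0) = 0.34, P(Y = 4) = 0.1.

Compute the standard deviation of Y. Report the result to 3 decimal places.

E[Y] = (-9)(0.08) + (-8)(0.08) + (-3)(0.4) + (0)(0.34) + (4)(0.1) = -2.16
E[Y²] = (-9)²(0.08) + (-8)²(0.08) + (-3)²(0.4) + (0)²(0.34) + (4)²(0.1) = 16.8
Var(Y) = E[Y²] − (E[Y])² = 16.8 − (-2.16)² = 12.1344
SD(Y) = √12.1344 ≈ 3.483

3.483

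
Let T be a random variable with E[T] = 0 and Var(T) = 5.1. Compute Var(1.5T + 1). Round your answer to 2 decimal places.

11.48

Var(1.5T + 1) = (1.5)²·Var(T) = 2.25·5.1 = 11.475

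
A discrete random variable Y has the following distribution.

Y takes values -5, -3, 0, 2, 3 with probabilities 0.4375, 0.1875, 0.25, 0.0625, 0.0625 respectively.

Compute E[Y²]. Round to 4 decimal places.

13.4375

E[Y²] = (-5)²(0.4375) + (-3)²(0.1875) + (0)²(0.25) + (2)²(0.0625) + (3)²(0.0625) = 13.4375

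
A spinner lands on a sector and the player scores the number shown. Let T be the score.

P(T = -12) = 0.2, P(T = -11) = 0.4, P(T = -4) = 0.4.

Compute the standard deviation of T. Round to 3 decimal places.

3.611

E[T] = (-12)(0.2) + (-11)(0.4) + (-4)(0.4) = -8.4
E[T²] = (-12)²(0.2) + (-11)²(0.4) + (-4)²(0.4) = 83.6
Var(T) = E[T²] − (E[T])² = 83.6 − (-8.4)² = 13.04
SD(T) = √13.04 ≈ 3.611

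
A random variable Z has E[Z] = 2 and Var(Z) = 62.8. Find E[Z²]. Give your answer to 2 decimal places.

66.80

E[Z²] = Var(Z) + (E[Z])² = 62.8 + (2)² = 66.8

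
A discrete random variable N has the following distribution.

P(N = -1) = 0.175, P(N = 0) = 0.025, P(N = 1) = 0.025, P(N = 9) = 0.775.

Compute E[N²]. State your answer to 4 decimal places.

E[N²] = (-1)²(0.175) + (0)²(0.025) + (1)²(0.025) + (9)²(0.775) = 62.975

62.9750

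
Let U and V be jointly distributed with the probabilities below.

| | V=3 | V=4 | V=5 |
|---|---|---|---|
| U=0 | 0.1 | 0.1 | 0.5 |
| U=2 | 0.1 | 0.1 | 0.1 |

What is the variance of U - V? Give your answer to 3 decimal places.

E[U] = 0.6,  E[V] = 4.4,  E[UV] = 2.4
Var(U) = 1.2 − (0.6)² = 0.84;  Var(V) = 20 − (4.4)² = 0.64
cov(U,V) = 2.4 − (0.6)(4.4) = -0.24
Var(U - V) = (1)²·0.84 + (-1)²·0.64 + 2·(1)·(-1)·-0.24 = 1.96

1.960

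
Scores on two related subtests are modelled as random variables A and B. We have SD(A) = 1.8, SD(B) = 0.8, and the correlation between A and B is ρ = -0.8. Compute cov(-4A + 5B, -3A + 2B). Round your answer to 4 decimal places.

71.7760

Var(A) = (1.8)² = 3.24;  Var(B) = (0.8)² = 0.64
cov(A,B) = ρ·SD(A)·SD(B) = -0.8·1.8·0.8 = -1.152
cov(-4A + 5B, -3A + 2B) = (-4)(-3)Var(A) + (5)(2)Var(B) + [(-4)(2) + (5)(-3)]cov(A,B)
= 12·3.24 + 10·0.64 + -23·-1.152 = 71.776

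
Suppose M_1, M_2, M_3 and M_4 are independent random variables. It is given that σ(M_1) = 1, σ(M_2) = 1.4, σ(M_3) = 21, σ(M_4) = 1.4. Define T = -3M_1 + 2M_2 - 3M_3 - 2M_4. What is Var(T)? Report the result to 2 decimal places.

3993.68

Var(M_1) = 1, Var(M_2) = 1.96, Var(M_3) = 441, Var(M_4) = 1.96
By independence, Var(T) = (-3)²Var(M_1) + (2)²Var(M_2) + (-3)²Var(M_3) + (-2)²Var(M_4)
= (-3)²·1 + (2)²·1.96 + (-3)²·441 + (-2)²·1.96 = 3993.68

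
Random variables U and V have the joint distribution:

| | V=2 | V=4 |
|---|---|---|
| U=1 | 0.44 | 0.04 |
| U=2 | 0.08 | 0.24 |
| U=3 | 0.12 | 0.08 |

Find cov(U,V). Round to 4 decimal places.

0.2816

E[U] = 1.72,  E[V] = 2.72
E[UV] = 4.96
cov(U,V) = E[UV] − E[U]E[V] = 4.96 − (1.72)(2.72) = 0.2816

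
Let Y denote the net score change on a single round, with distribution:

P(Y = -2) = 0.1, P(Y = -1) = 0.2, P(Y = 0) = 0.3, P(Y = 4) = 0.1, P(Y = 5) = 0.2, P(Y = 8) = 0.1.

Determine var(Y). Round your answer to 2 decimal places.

10.36

E[Y] = (-2)(0.1) + (-1)(0.2) + (0)(0.3) + (4)(0.1) + (5)(0.2) + (8)(0.1) = 1.8
E[Y²] = (-2)²(0.1) + (-1)²(0.2) + (0)²(0.3) + (4)²(0.1) + (5)²(0.2) + (8)²(0.1) = 13.6
var(Y) = E[Y²] − (E[Y])² = 13.6 − (1.8)² = 10.36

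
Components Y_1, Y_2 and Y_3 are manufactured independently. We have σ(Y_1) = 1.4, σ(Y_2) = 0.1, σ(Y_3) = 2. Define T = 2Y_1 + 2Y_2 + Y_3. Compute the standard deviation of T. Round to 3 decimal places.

3.447

var(Y_1) = 1.96, var(Y_2) = 0.01, var(Y_3) = 4
By independence, var(T) = (2)²var(Y_1) + (2)²var(Y_2) + (1)²var(Y_3)
= (2)²·1.96 + (2)²·0.01 + (1)²·4 = 11.88
σ(T) = √11.88 ≈ 3.447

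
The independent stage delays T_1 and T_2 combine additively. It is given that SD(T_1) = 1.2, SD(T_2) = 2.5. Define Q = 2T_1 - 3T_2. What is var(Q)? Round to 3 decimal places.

var(T_1) = 1.44, var(T_2) = 6.25
By independence, var(Q) = (2)²var(T_1) + (-3)²var(T_2)
= (2)²·1.44 + (-3)²·6.25 = 62.01

62.010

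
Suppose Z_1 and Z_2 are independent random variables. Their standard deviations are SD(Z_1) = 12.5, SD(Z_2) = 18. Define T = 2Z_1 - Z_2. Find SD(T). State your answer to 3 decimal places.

30.806

Var(Z_1) = 156.25, Var(Z_2) = 324
By independence, Var(T) = (2)²Var(Z_1) + (-1)²Var(Z_2)
= (2)²·156.25 + (-1)²·324 = 949
SD(T) = √949 ≈ 30.806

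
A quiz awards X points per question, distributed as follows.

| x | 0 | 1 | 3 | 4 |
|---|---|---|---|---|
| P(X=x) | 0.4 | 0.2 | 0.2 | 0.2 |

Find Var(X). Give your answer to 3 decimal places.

2.640

E[X] = (0)(0.4) + (1)(0.2) + (3)(0.2) + (4)(0.2) = 1.6
E[X²] = (0)²(0.4) + (1)²(0.2) + (3)²(0.2) + (4)²(0.2) = 5.2
Var(X) = E[X²] − (E[X])² = 5.2 − (1.6)² = 2.64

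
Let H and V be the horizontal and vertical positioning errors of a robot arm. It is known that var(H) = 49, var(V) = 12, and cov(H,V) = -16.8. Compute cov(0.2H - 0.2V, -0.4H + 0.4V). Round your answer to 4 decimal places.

-7.5680

cov(0.2H - 0.2V, -0.4H + 0.4V) = (0.2)(-0.4)var(H) + (-0.2)(0.4)var(V) + [(0.2)(0.4) + (-0.2)(-0.4)]cov(H,V)
= -0.08·49 + -0.08·12 + 0.16·-16.8 = -7.568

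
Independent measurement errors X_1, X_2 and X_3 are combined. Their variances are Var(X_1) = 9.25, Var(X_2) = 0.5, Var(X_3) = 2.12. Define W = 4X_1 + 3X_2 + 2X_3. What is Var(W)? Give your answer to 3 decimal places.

160.980

By independence, Var(W) = (4)²Var(X_1) + (3)²Var(X_2) + (2)²Var(X_3)
= (4)²·9.25 + (3)²·0.5 + (2)²·2.12 = 160.98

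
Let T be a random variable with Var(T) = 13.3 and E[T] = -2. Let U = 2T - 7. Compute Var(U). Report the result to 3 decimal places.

Var(2T - 7) = (2)²·Var(T) = 4·13.3 = 53.2

53.200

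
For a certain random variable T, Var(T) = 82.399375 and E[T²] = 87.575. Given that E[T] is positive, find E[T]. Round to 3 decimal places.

2.275

(E[T])² = E[T²] − Var(T) = 87.575 − 82.399375 = 5.175625
E[T] = √5.175625 = 2.275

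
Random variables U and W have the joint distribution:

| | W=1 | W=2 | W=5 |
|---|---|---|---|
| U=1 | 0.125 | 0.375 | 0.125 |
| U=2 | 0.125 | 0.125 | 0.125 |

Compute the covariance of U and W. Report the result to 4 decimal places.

0.0625

E[U] = 1.375,  E[W] = 2.5
E[UW] = 3.5
Cov(U,W) = E[UW] − E[U]E[W] = 3.5 − (1.375)(2.5) = 0.0625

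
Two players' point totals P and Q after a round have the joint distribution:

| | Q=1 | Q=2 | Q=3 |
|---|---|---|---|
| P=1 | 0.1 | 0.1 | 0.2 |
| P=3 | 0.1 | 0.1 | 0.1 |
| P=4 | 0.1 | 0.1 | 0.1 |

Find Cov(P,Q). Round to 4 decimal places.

E[P] = 2.5,  E[Q] = 2.1
E[PQ] = 5.1
Cov(P,Q) = E[PQ] − E[P]E[Q] = 5.1 − (2.5)(2.1) = -0.15

-0.1500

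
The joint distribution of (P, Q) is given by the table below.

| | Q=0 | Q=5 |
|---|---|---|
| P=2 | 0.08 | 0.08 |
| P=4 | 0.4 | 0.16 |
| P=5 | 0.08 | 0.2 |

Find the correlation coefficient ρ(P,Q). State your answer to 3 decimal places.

E[P] = 3.96,  E[Q] = 2.2
E[PQ] = 9
cov(P,Q) = E[PQ] − E[P]E[Q] = 9 − (3.96)(2.2) = 0.288
Var(P) = 0.9184,  Var(Q) = 6.16
ρ = 0.288 / √(0.9184·6.16) ≈ 0.121

0.121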